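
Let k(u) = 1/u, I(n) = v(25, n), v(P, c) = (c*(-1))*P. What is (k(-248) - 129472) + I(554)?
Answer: -35543857/248 ≈ -1.4332e+5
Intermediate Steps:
v(P, c) = -P*c (v(P, c) = (-c)*P = -P*c)
I(n) = -25*n (I(n) = -1*25*n = -25*n)
(k(-248) - 129472) + I(554) = (1/(-248) - 129472) - 25*554 = (-1/248 - 129472) - 13850 = -32109057/248 - 13850 = -35543857/248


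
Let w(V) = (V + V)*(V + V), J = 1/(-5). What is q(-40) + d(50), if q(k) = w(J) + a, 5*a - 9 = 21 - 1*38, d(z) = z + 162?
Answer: 5264/25 ≈ 210.56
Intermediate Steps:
J = -⅕ ≈ -0.20000
w(V) = 4*V² (w(V) = (2*V)*(2*V) = 4*V²)
d(z) = 162 + z
a = -8/5 (a = 9/5 + (21 - 1*38)/5 = 9/5 + (21 - 38)/5 = 9/5 + (⅕)*(-17) = 9/5 - 17/5 = -8/5 ≈ -1.6000)
q(k) = -36/25 (q(k) = 4*(-⅕)² - 8/5 = 4*(1/25) - 8/5 = 4/25 - 8/5 = -36/25)
q(-40) + d(50) = -36/25 + (162 + 50) = -36/25 + 212 = 5264/25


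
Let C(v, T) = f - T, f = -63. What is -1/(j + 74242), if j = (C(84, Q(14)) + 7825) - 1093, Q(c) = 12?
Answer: -1/80899 ≈ -1.2361e-5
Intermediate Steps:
C(v, T) = -63 - T
j = 6657 (j = ((-63 - 1*12) + 7825) - 1093 = ((-63 - 12) + 7825) - 1093 = (-75 + 7825) - 1093 = 7750 - 1093 = 6657)
-1/(j + 74242) = -1/(6657 + 74242) = -1/80899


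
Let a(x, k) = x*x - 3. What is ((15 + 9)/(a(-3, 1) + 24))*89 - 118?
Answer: -234/5 ≈ -46.800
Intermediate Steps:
a(x, k) = -3 + x**2 (a(x, k) = x**2 - 3 = -3 + x**2)
((15 + 9)/(a(-3, 1) + 24))*89 - 118 = ((15 + 9)/((-3 + (-3)**2) + 24))*89 - 118 = (24/((-3 + 9) + 24))*89 - 118 = (24/(6 + 24))*89 - 118 = (24/30)*89 - 118 = (24*(1/30))*89 - 118 = (4/5)*89 - 118 = 356/5 - 118 = -234/5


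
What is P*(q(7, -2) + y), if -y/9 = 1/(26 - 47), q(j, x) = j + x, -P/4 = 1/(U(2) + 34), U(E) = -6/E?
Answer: -152/217 ≈ -0.70046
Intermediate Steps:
P = -4/31 (P = -4/(-6/2 + 34) = -4/(-6*½ + 34) = -4/(-3 + 34) = -4/31 ≈ -0.12903)
y = 3/7 (y = -9/(26 - 47) = -9/(-21) = -9*(-1/21) = 3/7 ≈ 0.42857)
P*(q(7, -2) + y) = -4*((7 - 2) + 3/7)/31 = -4*(5 + 3/7)/31 = -4/31*38/7 = -152/217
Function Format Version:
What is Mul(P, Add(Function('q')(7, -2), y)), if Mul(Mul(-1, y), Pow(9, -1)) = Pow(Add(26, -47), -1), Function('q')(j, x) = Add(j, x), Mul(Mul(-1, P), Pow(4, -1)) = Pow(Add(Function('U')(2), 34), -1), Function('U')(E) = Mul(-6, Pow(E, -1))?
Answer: Rational(-152, 217) ≈ -0.70046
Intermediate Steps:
P = Rational(-4, 31) (P = Mul(-4, Pow(Add(Mul(-6, Pow(2, -1)), 34), -1)) = Mul(-4, Pow(Add(Mul(-6, Rational(1, 2)), 34), -1)) = Mul(-4, Pow(Add(-3, 34), -1)) = Mul(-4, Pow(31, -1)) = Mul(-4, Rational(1, 31)) = Rational(-4, 31) ≈ -0.12903)
y = Rational(3, 7) (y = Mul(-9, Pow(Add(26, -47), -1)) = Mul(-9, Pow(-21, -1)) = Mul(-9, Rational(-1, 21)) = Rational(3, 7) ≈ 0.42857)
Mul(P, Add(Function('q')(7, -2), y)) = Mul(Rational(-4, 31), Add(Add(7, -2), Rational(3, 7))) = Mul(Rational(-4, 31), Add(5, Rational(3, 7))) = Mul(Rational(-4, 31), Rational(38, 7)) = Rational(-152, 217)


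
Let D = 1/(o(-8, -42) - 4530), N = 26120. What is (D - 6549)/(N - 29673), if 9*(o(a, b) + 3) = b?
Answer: 89151540/48366989 ≈ 1.8432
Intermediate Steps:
o(a, b) = -3 + b/9
D = -3/13613 (D = 1/((-3 + (⅑)*(-42)) - 4530) = 1/((-3 - 14/3) - 4530) = 1/(-23/3 - 4530) = 1/(-13613/3) = -3/13613 ≈ -0.00022038)
(D - 6549)/(N - 29673) = (-3/13613 - 6549)/(26120 - 29673) = -89151540/13613/(-3553) = -89151540/13613*(-1/3553) = 89151540/48366989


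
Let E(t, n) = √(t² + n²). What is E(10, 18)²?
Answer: 424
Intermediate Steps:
E(t, n) = √(n² + t²)
E(10, 18)² = (√(18² + 10²))² = (√(324 + 100))² = (√424)² = (2*√106)² = 424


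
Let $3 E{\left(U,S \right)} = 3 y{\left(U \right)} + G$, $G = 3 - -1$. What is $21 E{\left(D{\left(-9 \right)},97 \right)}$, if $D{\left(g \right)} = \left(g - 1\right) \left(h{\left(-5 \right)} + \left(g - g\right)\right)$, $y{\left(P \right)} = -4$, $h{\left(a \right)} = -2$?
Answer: $-56$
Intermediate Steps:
$G = 4$ ($G = 3 + 1 = 4$)
$D{\left(g \right)} = 2 - 2 g$ ($D{\left(g \right)} = \left(g - 1\right) \left(-2 + \left(g - g\right)\right) = \left(-1 + g\right) \left(-2 + 0\right) = \left(-1 + g\right) \left(-2\right) = 2 - 2 g$)
$E{\left(U,S \right)} = - \frac{8}{3}$ ($E{\left(U,S \right)} = \frac{3 \left(-4\right) + 4}{3} = \frac{-12 + 4}{3} = \frac{1}{3} \left(-8\right) = - \frac{8}{3}$)
$21 E{\left(D{\left(-9 \right)},97 \right)} = 21 \left(- \frac{8}{3}\right) = -56$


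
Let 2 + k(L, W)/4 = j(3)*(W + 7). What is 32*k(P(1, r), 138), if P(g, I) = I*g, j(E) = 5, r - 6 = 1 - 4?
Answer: 92544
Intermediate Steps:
r = 3 (r = 6 + (1 - 4) = 6 - 3 = 3)
k(L, W) = 132 + 20*W (k(L, W) = -8 + 4*(5*(W + 7)) = -8 + 4*(5*(7 + W)) = -8 + 4*(35 + 5*W) = -8 + (140 + 20*W) = 132 + 20*W)
32*k(P(1, r), 138) = 32*(132 + 20*138) = 32*(132 + 2760) = 32*2892 = 92544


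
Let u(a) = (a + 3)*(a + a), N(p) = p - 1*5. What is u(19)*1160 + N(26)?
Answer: 969781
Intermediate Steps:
N(p) = -5 + p (N(p) = p - 5 = -5 + p)
u(a) = 2*a*(3 + a) (u(a) = (3 + a)*(2*a) = 2*a*(3 + a))
u(19)*1160 + N(26) = (2*19*(3 + 19))*1160 + (-5 + 26) = (2*19*22)*1160 + 21 = 836*1160 + 21 = 969760 + 21 = 969781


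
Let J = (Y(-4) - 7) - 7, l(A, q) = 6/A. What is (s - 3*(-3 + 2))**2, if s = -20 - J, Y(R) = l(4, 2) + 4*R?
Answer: 529/4 ≈ 132.25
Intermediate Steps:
Y(R) = 3/2 + 4*R (Y(R) = 6/4 + 4*R = 6*(1/4) + 4*R = 3/2 + 4*R)
J = -57/2 (J = ((3/2 + 4*(-4)) - 7) - 7 = ((3/2 - 16) - 7) - 7 = (-29/2 - 7) - 7 = -43/2 - 7 = -57/2 ≈ -28.500)
s = 17/2 (s = -20 - 1*(-57/2) = -20 + 57/2 = 17/2 ≈ 8.5000)
(s - 3*(-3 + 2))**2 = (17/2 - 3*(-3 + 2))**2 = (17/2 - 3*(-1))**2 = (17/2 + 3)**2 = (23/2)**2 = 529/4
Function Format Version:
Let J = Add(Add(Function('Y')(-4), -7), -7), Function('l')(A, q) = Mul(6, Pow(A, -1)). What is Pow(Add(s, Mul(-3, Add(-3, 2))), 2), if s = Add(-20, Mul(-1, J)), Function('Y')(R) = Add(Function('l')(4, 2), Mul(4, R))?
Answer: Rational(529, 4) ≈ 132.25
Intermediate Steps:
Function('Y')(R) = Add(Rational(3, 2), Mul(4, R)) (Function('Y')(R) = Add(Mul(6, Pow(4, -1)), Mul(4, R)) = Add(Mul(6, Rational(1, 4)), Mul(4, R)) = Add(Rational(3, 2), Mul(4, R)))
J = Rational(-57, 2) (J = Add(Add(Add(Rational(3, 2), Mul(4, -4)), -7), -7) = Add(Add(Add(Rational(3, 2), -16), -7), -7) = Add(Add(Rational(-29, 2), -7), -7) = Add(Rational(-43, 2), -7) = Rational(-57, 2) ≈ -28.500)
s = Rational(17, 2) (s = Add(-20, Mul(-1, Rational(-57, 2))) = Add(-20, Rational(57, 2)) = Rational(17, 2) ≈ 8.5000)
Pow(Add(s, Mul(-3, Add(-3, 2))), 2) = Pow(Add(Rational(17, 2), Mul(-3, Add(-3, 2))), 2) = Pow(Add(Rational(17, 2), Mul(-3, -1)), 2) = Pow(Add(Rational(17, 2), 3), 2) = Pow(Rational(23, 2), 2) = Rational(529, 4)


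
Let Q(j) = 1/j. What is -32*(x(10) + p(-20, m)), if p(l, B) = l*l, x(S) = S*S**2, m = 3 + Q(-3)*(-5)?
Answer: -44800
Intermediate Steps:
m = 14/3 (m = 3 - 5/(-3) = 3 - 1/3*(-5) = 3 + 5/3 = 14/3 ≈ 4.6667)
x(S) = S**3
p(l, B) = l**2
-32*(x(10) + p(-20, m)) = -32*(10**3 + (-20)**2) = -32*(1000 + 400) = -32*1400 = -44800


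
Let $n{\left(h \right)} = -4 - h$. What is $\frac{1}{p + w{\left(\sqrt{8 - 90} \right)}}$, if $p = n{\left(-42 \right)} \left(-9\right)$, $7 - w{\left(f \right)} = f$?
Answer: $\frac{i}{\sqrt{82} - 335 i} \approx -0.0029829 + 8.0631 \cdot 10^{-5} i$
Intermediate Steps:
$w{\left(f \right)} = 7 - f$
$p = -342$ ($p = \left(-4 - -42\right) \left(-9\right) = \left(-4 + 42\right) \left(-9\right) = 38 \left(-9\right) = -342$)
$\frac{1}{p + w{\left(\sqrt{8 - 90} \right)}} = \frac{1}{-342 + \left(7 - \sqrt{8 - 90}\right)} = \frac{1}{-342 + \left(7 - \sqrt{-82}\right)} = \frac{1}{-342 + \left(7 - i \sqrt{82}\right)} = \frac{1}{-335 - i \sqrt{82}}$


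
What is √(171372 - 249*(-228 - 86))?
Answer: √249558 ≈ 499.56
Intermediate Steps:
√(171372 - 249*(-228 - 86)) = √(171372 - 249*(-314)) = √(171372 + 78186) = √249558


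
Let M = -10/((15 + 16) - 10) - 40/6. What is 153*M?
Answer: -7650/7 ≈ -1092.9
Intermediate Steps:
M = -50/7 (M = -10/(31 - 10) - 40*⅙ = -10/21 - 20/3 = -50/7 ≈ -7.1429)
153*M = 153*(-50/7) = -7650/7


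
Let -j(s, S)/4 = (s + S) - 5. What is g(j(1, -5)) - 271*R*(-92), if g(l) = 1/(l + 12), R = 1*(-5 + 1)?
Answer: -4786943/48 ≈ -99728.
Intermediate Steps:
R = -4 (R = 1*(-4) = -4)
j(s, S) = 20 - 4*S - 4*s (j(s, S) = -4*((s + S) - 5) = -4*((S + s) - 5) = -4*(-5 + S + s) = 20 - 4*S - 4*s)
g(l) = 1/(12 + l)
g(j(1, -5)) - 271*R*(-92) = 1/(12 + (20 - 4*(-5) - 4*1)) - (-1084)*(-92) = 1/(12 + (20 + 20 - 4)) - 271*368 = 1/(12 + 36) - 99728 = 1/48 - 99728 = -4786943/48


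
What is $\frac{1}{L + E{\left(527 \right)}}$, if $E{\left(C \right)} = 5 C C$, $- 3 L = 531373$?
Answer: $\frac{3}{3634562} \approx 8.2541 \cdot 10^{-7}$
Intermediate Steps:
$L = - \frac{531373}{3}$ ($L = \left(- \frac{1}{3}\right) 531373 = - \frac{531373}{3} \approx -1.7712 \cdot 10^{5}$)
$E{\left(C \right)} = 5 C^{2}$
$\frac{1}{L + E{\left(527 \right)}} = \frac{1}{- \frac{531373}{3} + 5 \cdot 527^{2}} = \frac{1}{- \frac{531373}{3} + 5 \cdot 277729} = \frac{1}{- \frac{531373}{3} + 1388645} = \frac{1}{\frac{3634562}{3}} = \frac{3}{3634562}$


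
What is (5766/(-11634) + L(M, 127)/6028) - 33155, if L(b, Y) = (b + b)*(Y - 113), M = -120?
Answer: -96884407302/2922073 ≈ -33156.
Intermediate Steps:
L(b, Y) = 2*b*(-113 + Y) (L(b, Y) = (2*b)*(-113 + Y) = 2*b*(-113 + Y))
(5766/(-11634) + L(M, 127)/6028) - 33155 = (5766/(-11634) + (2*(-120)*(-113 + 127))/6028) - 33155 = (5766*(-1/11634) + (2*(-120)*14)*(1/6028)) - 33155 = (-961/1939 - 3360*1/6028) - 33155 = (-961/1939 - 840/1507) - 33155 = -3076987/2922073 - 33155 = -96884407302/2922073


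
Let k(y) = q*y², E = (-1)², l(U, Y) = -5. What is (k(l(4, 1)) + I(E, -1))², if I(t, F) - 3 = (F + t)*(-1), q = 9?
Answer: 51984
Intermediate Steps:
E = 1
I(t, F) = 3 - F - t (I(t, F) = 3 + (F + t)*(-1) = 3 + (-F - t) = 3 - F - t)
k(y) = 9*y²
(k(l(4, 1)) + I(E, -1))² = (9*(-5)² + (3 - 1*(-1) - 1*1))² = (9*25 + (3 + 1 - 1))² = (225 + 3)² = 228² = 51984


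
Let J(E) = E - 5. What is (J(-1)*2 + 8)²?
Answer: 16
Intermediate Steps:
J(E) = -5 + E
(J(-1)*2 + 8)² = ((-5 - 1)*2 + 8)² = (-6*2 + 8)² = (-12 + 8)² = (-4)² = 16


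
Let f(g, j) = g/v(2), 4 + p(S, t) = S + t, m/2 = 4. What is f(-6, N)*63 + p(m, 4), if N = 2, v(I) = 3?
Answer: -118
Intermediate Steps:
m = 8 (m = 2*4 = 8)
p(S, t) = -4 + S + t (p(S, t) = -4 + (S + t) = -4 + S + t)
f(g, j) = g/3
f(-6, N)*63 + p(m, 4) = ((⅓)*(-6))*63 + (-4 + 8 + 4) = -2*63 + 8 = -126 + 8 = -118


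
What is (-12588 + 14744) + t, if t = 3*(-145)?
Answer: 1721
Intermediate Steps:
t = -435
(-12588 + 14744) + t = (-12588 + 14744) - 435 = 2156 - 435 = 1721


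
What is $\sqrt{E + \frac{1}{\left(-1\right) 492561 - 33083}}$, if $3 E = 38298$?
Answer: $\frac{\sqrt{881816603298533}}{262822} \approx 112.99$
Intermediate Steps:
$E = 12766$ ($E = \frac{1}{3} \cdot 38298 = 12766$)
$\sqrt{E + \frac{1}{\left(-1\right) 492561 - 33083}} = \sqrt{12766 + \frac{1}{\left(-1\right) 492561 - 33083}} = \sqrt{12766 + \frac{1}{-492561 - 33083}} = \sqrt{12766 + \frac{1}{-525644}} = \sqrt{12766 - \frac{1}{525644}} = \sqrt{\frac{6710371303}{525644}} = \frac{\sqrt{881816603298533}}{262822}$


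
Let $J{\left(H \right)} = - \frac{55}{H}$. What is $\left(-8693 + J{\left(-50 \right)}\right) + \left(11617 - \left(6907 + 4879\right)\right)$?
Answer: $- \frac{88609}{10} \approx -8860.9$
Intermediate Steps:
$\left(-8693 + J{\left(-50 \right)}\right) + \left(11617 - \left(6907 + 4879\right)\right) = \left(-8693 - \frac{55}{-50}\right) + \left(11617 - \left(6907 + 4879\right)\right) = \left(-8693 - - \frac{11}{10}\right) + \left(11617 - 11786\right) = \left(-8693 + \frac{11}{10}\right) + \left(11617 - 11786\right) = - \frac{86919}{10} - 169 = - \frac{88609}{10}$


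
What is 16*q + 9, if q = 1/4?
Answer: 13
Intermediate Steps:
q = ¼ ≈ 0.25000
16*q + 9 = 16*(¼) + 9 = 4 + 9 = 13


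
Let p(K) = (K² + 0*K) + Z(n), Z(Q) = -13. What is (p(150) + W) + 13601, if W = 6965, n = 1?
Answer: 43053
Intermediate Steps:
p(K) = -13 + K² (p(K) = (K² + 0*K) - 13 = (K² + 0) - 13 = K² - 13 = -13 + K²)
(p(150) + W) + 13601 = ((-13 + 150²) + 6965) + 13601 = ((-13 + 22500) + 6965) + 13601 = (22487 + 6965) + 13601 = 29452 + 13601 = 43053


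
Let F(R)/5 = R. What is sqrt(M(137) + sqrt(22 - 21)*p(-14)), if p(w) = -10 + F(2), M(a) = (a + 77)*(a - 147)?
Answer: 2*I*sqrt(535) ≈ 46.26*I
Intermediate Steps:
M(a) = (-147 + a)*(77 + a) (M(a) = (77 + a)*(-147 + a) = (-147 + a)*(77 + a))
F(R) = 5*R
p(w) = 0 (p(w) = -10 + 5*2 = -10 + 10 = 0)
sqrt(M(137) + sqrt(22 - 21)*p(-14)) = sqrt((-11319 + 137**2 - 70*137) + sqrt(22 - 21)*0) = sqrt((-11319 + 18769 - 9590) + sqrt(1)*0) = sqrt(-2140 + 1*0) = sqrt(-2140 + 0) = sqrt(-2140) = 2*I*sqrt(535)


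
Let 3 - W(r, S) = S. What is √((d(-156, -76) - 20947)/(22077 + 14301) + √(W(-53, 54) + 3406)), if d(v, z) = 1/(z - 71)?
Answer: √(-9334625115 + 16211146329*√3355)/127323 ≈ 7.5728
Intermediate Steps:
d(v, z) = 1/(-71 + z)
W(r, S) = 3 - S
√((d(-156, -76) - 20947)/(22077 + 14301) + √(W(-53, 54) + 3406)) = √((1/(-71 - 76) - 20947)/(22077 + 14301) + √((3 - 1*54) + 3406)) = √((1/(-147) - 20947)/36378 + √((3 - 54) + 3406)) = √((-1/147 - 20947)*(1/36378) + √(-51 + 3406)) = √(-3079210/147*1/36378 + √3355) = √(-1539605/2673783 + √3355)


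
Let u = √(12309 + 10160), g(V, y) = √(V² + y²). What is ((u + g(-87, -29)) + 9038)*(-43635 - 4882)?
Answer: -438496646 - 1406993*√10 - 48517*√22469 ≈ -4.5022e+8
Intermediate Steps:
u = √22469 ≈ 149.90
((u + g(-87, -29)) + 9038)*(-43635 - 4882) = ((√22469 + √((-87)² + (-29)²)) + 9038)*(-43635 - 4882) = ((√22469 + √(7569 + 841)) + 9038)*(-48517) = ((√22469 + √8410) + 9038)*(-48517) = ((√22469 + 29*√10) + 9038)*(-48517) = (9038 + √22469 + 29*√10)*(-48517) = -438496646 - 1406993*√10 - 48517*√22469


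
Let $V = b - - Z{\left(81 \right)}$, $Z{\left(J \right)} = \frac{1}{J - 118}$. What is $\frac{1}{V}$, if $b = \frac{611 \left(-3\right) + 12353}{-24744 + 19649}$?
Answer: $- \frac{37703}{78867} \approx -0.47806$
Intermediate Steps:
$Z{\left(J \right)} = \frac{1}{-118 + J}$
$b = - \frac{2104}{1019}$ ($b = \frac{-1833 + 12353}{-5095} = 10520 \left(- \frac{1}{5095}\right) = - \frac{2104}{1019} \approx -2.0648$)
$V = - \frac{78867}{37703}$ ($V = - \frac{2104}{1019} - - \frac{1}{-118 + 81} = - \frac{2104}{1019} - - \frac{1}{-37} = - \frac{2104}{1019} - \left(-1\right) \left(- \frac{1}{37}\right) = - \frac{2104}{1019} - \frac{1}{37} = - \frac{78867}{37703} \approx -2.0918$)
$\frac{1}{V} = \frac{1}{- \frac{78867}{37703}} = - \frac{37703}{78867}$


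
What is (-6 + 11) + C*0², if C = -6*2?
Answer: 5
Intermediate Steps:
C = -12
(-6 + 11) + C*0² = (-6 + 11) - 12*0² = 5 - 12*0 = 5 + 0 = 5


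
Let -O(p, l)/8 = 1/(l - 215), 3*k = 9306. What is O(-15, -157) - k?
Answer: -288484/93 ≈ -3102.0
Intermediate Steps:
k = 3102 (k = (⅓)*9306 = 3102)
O(p, l) = -8/(-215 + l) (O(p, l) = -8/(l - 215) = -8/(-215 + l))
O(-15, -157) - k = -8/(-215 - 157) - 1*3102 = -8/(-372) - 3102 = -8*(-1/372) - 3102 = 2/93 - 3102 = -288484/93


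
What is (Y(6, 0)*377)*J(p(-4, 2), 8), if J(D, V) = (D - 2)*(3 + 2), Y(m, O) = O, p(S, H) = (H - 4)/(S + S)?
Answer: 0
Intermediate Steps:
p(S, H) = (-4 + H)/(2*S) (p(S, H) = (-4 + H)/((2*S)) = (-4 + H)*(1/(2*S)) = (-4 + H)/(2*S))
J(D, V) = -10 + 5*D (J(D, V) = (-2 + D)*5 = -10 + 5*D)
(Y(6, 0)*377)*J(p(-4, 2), 8) = (0*377)*(-10 + 5*((1/2)*(-4 + 2)/(-4))) = 0*(-10 + 5*((1/2)*(-1/4)*(-2))) = 0*(-10 + 5*(1/4)) = 0*(-10 + 5/4) = 0*(-35/4) = 0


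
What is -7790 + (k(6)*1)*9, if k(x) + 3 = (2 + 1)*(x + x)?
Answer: -7493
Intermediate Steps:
k(x) = -3 + 6*x (k(x) = -3 + (2 + 1)*(x + x) = -3 + 3*(2*x) = -3 + 6*x)
-7790 + (k(6)*1)*9 = -7790 + ((-3 + 6*6)*1)*9 = -7790 + ((-3 + 36)*1)*9 = -7790 + (33*1)*9 = -7790 + 33*9 = -7790 + 297 = -7493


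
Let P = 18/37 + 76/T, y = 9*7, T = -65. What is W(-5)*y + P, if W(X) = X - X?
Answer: -1642/2405 ≈ -0.68274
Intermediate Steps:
W(X) = 0
y = 63
P = -1642/2405 (P = 18/37 + 76/(-65) = 18*(1/37) + 76*(-1/65) = 18/37 - 76/65 = -1642/2405 ≈ -0.68274)
W(-5)*y + P = 0*63 - 1642/2405 = 0 - 1642/2405 = -1642/2405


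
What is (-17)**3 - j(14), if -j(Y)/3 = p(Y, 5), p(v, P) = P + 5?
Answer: -4883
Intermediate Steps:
p(v, P) = 5 + P
j(Y) = -30 (j(Y) = -3*(5 + 5) = -3*10 = -30)
(-17)**3 - j(14) = (-17)**3 - 1*(-30) = -4913 + 30 = -4883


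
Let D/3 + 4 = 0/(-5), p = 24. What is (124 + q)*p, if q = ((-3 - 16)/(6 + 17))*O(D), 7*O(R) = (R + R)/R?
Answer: 478224/161 ≈ 2970.3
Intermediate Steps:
D = -12 (D = -12 + 3*(0/(-5)) = -12 + 3*(0*(-⅕)) = -12 + 3*0 = -12 + 0 = -12)
O(R) = 2/7 (O(R) = ((R + R)/R)/7 = ((2*R)/R)/7 = (⅐)*2 = 2/7)
q = -38/161 (q = ((-3 - 16)/(6 + 17))*(2/7) = -19/23*(2/7) = -19*1/23*(2/7) = -19/23*2/7 = -38/161 ≈ -0.23602)
(124 + q)*p = (124 - 38/161)*24 = (19926/161)*24 = 478224/161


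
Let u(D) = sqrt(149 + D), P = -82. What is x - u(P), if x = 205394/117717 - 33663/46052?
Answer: 5496097117/5421103284 - sqrt(67) ≈ -7.1715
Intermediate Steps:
x = 5496097117/5421103284 (x = 205394*(1/117717) - 33663*1/46052 = 205394/117717 - 33663/46052 = 5496097117/5421103284 ≈ 1.0138)
x - u(P) = 5496097117/5421103284 - sqrt(149 - 82) = 5496097117/5421103284 - sqrt(67)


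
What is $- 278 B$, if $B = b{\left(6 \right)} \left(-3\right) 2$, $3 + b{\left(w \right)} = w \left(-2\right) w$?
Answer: $-125100$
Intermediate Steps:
$b{\left(w \right)} = -3 - 2 w^{2}$ ($b{\left(w \right)} = -3 + w \left(-2\right) w = -3 + - 2 w w = -3 - 2 w^{2}$)
$B = 450$ ($B = \left(-3 - 2 \cdot 6^{2}\right) \left(-3\right) 2 = \left(-3 - 72\right) \left(-3\right) 2 = \left(-75\right) \left(-3\right) 2 = 225 \cdot 2 = 450$)
$- 278 B = \left(-278\right) 450 = -125100$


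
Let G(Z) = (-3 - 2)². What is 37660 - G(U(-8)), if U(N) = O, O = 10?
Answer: 37635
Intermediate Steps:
U(N) = 10
G(Z) = 25 (G(Z) = (-5)² = 25)
37660 - G(U(-8)) = 37660 - 1*25 = 37660 - 25 = 37635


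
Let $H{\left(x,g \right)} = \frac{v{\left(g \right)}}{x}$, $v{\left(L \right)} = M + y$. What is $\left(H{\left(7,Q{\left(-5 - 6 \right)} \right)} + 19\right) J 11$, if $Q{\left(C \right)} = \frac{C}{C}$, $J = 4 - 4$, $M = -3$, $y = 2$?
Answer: $0$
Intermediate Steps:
$v{\left(L \right)} = -1$ ($v{\left(L \right)} = -3 + 2 = -1$)
$J = 0$
$Q{\left(C \right)} = 1$
$H{\left(x,g \right)} = - \frac{1}{x}$
$\left(H{\left(7,Q{\left(-5 - 6 \right)} \right)} + 19\right) J 11 = \left(- \frac{1}{7} + 19\right) 0 \cdot 11 = \left(\left(-1\right) \frac{1}{7} + 19\right) 0 = \left(- \frac{1}{7} + 19\right) 0 = \frac{132}{7} \cdot 0 = 0$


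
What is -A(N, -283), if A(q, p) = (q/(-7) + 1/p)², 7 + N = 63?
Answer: -5130225/80089 ≈ -64.057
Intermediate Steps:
N = 56 (N = -7 + 63 = 56)
A(q, p) = (1/p - q/7)² (A(q, p) = (q*(-⅐) + 1/p)² = (-q/7 + 1/p)² = (1/p - q/7)²)
-A(N, -283) = -(-7 - 283*56)²/(49*(-283)²) = -(-7 - 15848)²/(49*80089) = -(-15855)²/(49*80089) = -251381025/(49*80089) = -1*5130225/80089 = -5130225/80089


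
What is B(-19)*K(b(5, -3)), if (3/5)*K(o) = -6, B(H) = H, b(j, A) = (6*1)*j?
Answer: 190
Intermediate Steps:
b(j, A) = 6*j
K(o) = -10 (K(o) = (5/3)*(-6) = -10)
B(-19)*K(b(5, -3)) = -19*(-10) = 190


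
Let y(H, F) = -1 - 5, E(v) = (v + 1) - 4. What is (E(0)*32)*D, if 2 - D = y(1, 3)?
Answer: -768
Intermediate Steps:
E(v) = -3 + v (E(v) = (1 + v) - 4 = -3 + v)
y(H, F) = -6
D = 8 (D = 2 - 1*(-6) = 2 + 6 = 8)
(E(0)*32)*D = ((-3 + 0)*32)*8 = -3*32*8 = -96*8 = -768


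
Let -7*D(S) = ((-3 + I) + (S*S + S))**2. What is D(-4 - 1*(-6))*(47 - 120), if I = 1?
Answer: 1168/7 ≈ 166.86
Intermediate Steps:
D(S) = -(-2 + S + S**2)**2/7 (D(S) = -((-3 + 1) + (S*S + S))**2/7 = -(-2 + (S**2 + S))**2/7 = -(-2 + (S + S**2))**2/7 = -(-2 + S + S**2)**2/7)
D(-4 - 1*(-6))*(47 - 120) = (-(-2 + (-4 - 1*(-6)) + (-4 - 1*(-6))**2)**2/7)*(47 - 120) = -(-2 + (-4 + 6) + (-4 + 6)**2)**2/7*(-73) = -(-2 + 2 + 2**2)**2/7*(-73) = -(-2 + 2 + 4)**2/7*(-73) = -1/7*4**2*(-73) = -1/7*16*(-73) = -16/7*(-73) = 1168/7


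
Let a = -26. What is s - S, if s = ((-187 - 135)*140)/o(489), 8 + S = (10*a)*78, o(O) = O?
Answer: 9875752/489 ≈ 20196.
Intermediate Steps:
S = -20288 (S = -8 + (10*(-26))*78 = -8 - 260*78 = -8 - 20280 = -20288)
s = -45080/489 (s = ((-187 - 135)*140)/489 = -322*140*(1/489) = -45080*1/489 = -45080/489 ≈ -92.188)
s - S = -45080/489 - 1*(-20288) = -45080/489 + 20288 = 9875752/489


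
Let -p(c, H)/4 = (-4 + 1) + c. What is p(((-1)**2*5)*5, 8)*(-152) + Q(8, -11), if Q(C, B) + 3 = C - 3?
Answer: 13378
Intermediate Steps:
Q(C, B) = -6 + C (Q(C, B) = -3 + (C - 3) = -3 + (-3 + C) = -6 + C)
p(c, H) = 12 - 4*c (p(c, H) = -4*((-4 + 1) + c) = -4*(-3 + c) = 12 - 4*c)
p(((-1)**2*5)*5, 8)*(-152) + Q(8, -11) = (12 - 4*(-1)**2*5*5)*(-152) + (-6 + 8) = (12 - 4*1*5*5)*(-152) + 2 = (12 - 20*5)*(-152) + 2 = (12 - 4*25)*(-152) + 2 = (12 - 100)*(-152) + 2 = -88*(-152) + 2 = 13376 + 2 = 13378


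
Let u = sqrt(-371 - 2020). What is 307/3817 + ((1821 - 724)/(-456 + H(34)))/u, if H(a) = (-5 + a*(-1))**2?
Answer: 307/3817 - 1097*I*sqrt(2391)/2546415 ≈ 0.08043 - 0.021065*I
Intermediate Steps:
H(a) = (-5 - a)**2
u = I*sqrt(2391) (u = sqrt(-2391) = I*sqrt(2391) ≈ 48.898*I)
307/3817 + ((1821 - 724)/(-456 + H(34)))/u = 307/3817 + ((1821 - 724)/(-456 + (5 + 34)**2))/((I*sqrt(2391))) = 307*(1/3817) + (1097/(-456 + 39**2))*(-I*sqrt(2391)/2391) = 307/3817 + (1097/(-456 + 1521))*(-I*sqrt(2391)/2391) = 307/3817 + (1097/1065)*(-I*sqrt(2391)/2391) = 307/3817 + (1097*(1/1065))*(-I*sqrt(2391)/2391) = 307/3817 + 1097*(-I*sqrt(2391)/2391)/1065 = 307/3817 - 1097*I*sqrt(2391)/2546415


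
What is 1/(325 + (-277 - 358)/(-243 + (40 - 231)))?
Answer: 434/141685 ≈ 0.0030631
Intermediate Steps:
1/(325 + (-277 - 358)/(-243 + (40 - 231))) = 1/(325 - 635/(-243 - 191)) = 1/(325 - 635/(-434)) = 1/(325 - 635*(-1/434)) = 1/(325 + 635/434) = 1/(141685/434) = 434/141685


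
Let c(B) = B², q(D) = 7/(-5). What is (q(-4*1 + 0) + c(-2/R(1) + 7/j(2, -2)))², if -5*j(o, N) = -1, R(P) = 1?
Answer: 29571844/25 ≈ 1.1829e+6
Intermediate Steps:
j(o, N) = ⅕ (j(o, N) = -⅕*(-1) = ⅕)
q(D) = -7/5 (q(D) = 7*(-⅕) = -7/5)
(q(-4*1 + 0) + c(-2/R(1) + 7/j(2, -2)))² = (-7/5 + (-2/1 + 7/(⅕))²)² = (-7/5 + (-2*1 + 7*5)²)² = (-7/5 + (-2 + 35)²)² = (-7/5 + 33²)² = (-7/5 + 1089)² = (5438/5)² = 29571844/25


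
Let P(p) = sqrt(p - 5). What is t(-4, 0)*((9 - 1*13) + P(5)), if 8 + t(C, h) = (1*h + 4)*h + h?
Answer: 32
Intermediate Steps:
P(p) = sqrt(-5 + p)
t(C, h) = -8 + h + h*(4 + h) (t(C, h) = -8 + ((1*h + 4)*h + h) = -8 + ((h + 4)*h + h) = -8 + ((4 + h)*h + h) = -8 + (h*(4 + h) + h) = -8 + (h + h*(4 + h)) = -8 + h + h*(4 + h))
t(-4, 0)*((9 - 1*13) + P(5)) = (-8 + 0**2 + 5*0)*((9 - 1*13) + sqrt(-5 + 5)) = (-8 + 0 + 0)*((9 - 13) + sqrt(0)) = -8*(-4 + 0) = -8*(-4) = 32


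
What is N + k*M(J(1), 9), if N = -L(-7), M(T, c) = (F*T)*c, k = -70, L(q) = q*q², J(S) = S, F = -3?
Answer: 2233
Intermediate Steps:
L(q) = q³
M(T, c) = -3*T*c (M(T, c) = (-3*T)*c = -3*T*c)
N = 343 (N = -1*(-7)³ = -1*(-343) = 343)
N + k*M(J(1), 9) = 343 - (-210)*9 = 343 - 70*(-27) = 343 + 1890 = 2233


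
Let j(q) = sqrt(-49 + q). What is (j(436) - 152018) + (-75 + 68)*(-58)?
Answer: -151612 + 3*sqrt(43) ≈ -1.5159e+5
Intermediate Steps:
(j(436) - 152018) + (-75 + 68)*(-58) = (sqrt(-49 + 436) - 152018) + (-75 + 68)*(-58) = (sqrt(387) - 152018) - 7*(-58) = (3*sqrt(43) - 152018) + 406 = (-152018 + 3*sqrt(43)) + 406 = -151612 + 3*sqrt(43)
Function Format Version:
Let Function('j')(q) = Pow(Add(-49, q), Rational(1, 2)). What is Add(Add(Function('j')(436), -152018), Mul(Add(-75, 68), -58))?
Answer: Add(-151612, Mul(3, Pow(43, Rational(1, 2)))) ≈ -1.5159e+5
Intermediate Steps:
Add(Add(Function('j')(436), -152018), Mul(Add(-75, 68), -58)) = Add(Add(Pow(Add(-49, 436), Rational(1, 2)), -152018), Mul(Add(-75, 68), -58)) = Add(Add(Pow(387, Rational(1, 2)), -152018), Mul(-7, -58)) = Add(Add(Mul(3, Pow(43, Rational(1, 2))), -152018), 406) = Add(Add(-152018, Mul(3, Pow(43, Rational(1, 2)))), 406) = Add(-151612, Mul(3, Pow(43, Rational(1, 2))))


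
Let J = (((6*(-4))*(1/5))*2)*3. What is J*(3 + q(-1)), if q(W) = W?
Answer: -288/5 ≈ -57.600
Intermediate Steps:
J = -144/5 (J = (-24/5*2)*3 = (-24*⅕*2)*3 = -24/5*2*3 = -48/5*3 = -144/5 ≈ -28.800)
J*(3 + q(-1)) = -144*(3 - 1)/5 = -144/5*2 = -288/5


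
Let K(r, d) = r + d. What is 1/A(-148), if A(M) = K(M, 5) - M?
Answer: ⅕ ≈ 0.20000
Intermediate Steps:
K(r, d) = d + r
A(M) = 5 (A(M) = (5 + M) - M = 5)
1/A(-148) = 1/5 = ⅕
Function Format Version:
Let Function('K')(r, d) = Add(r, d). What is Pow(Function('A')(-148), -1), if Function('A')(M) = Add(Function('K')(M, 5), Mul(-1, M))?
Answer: Rational(1, 5) ≈ 0.20000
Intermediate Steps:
Function('K')(r, d) = Add(d, r)
Function('A')(M) = 5 (Function('A')(M) = Add(Add(5, M), Mul(-1, M)) = 5)
Pow(Function('A')(-148), -1) = Pow(5, -1) = Rational(1, 5)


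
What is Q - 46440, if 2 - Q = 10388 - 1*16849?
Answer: -39977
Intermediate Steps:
Q = 6463 (Q = 2 - (10388 - 1*16849) = 2 - (10388 - 16849) = 2 - 1*(-6461) = 2 + 6461 = 6463)
Q - 46440 = 6463 - 46440 = -39977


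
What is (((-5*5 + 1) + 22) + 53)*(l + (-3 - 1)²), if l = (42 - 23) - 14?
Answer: 1071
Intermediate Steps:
l = 5 (l = 19 - 14 = 5)
(((-5*5 + 1) + 22) + 53)*(l + (-3 - 1)²) = (((-5*5 + 1) + 22) + 53)*(5 + (-3 - 1)²) = (((-25 + 1) + 22) + 53)*(5 + (-4)²) = ((-24 + 22) + 53)*(5 + 16) = (-2 + 53)*21 = 51*21 = 1071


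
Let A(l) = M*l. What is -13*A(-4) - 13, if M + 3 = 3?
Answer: -13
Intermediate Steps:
M = 0 (M = -3 + 3 = 0)
A(l) = 0 (A(l) = 0*l = 0)
-13*A(-4) - 13 = -13*0 - 13 = 0 - 13 = -13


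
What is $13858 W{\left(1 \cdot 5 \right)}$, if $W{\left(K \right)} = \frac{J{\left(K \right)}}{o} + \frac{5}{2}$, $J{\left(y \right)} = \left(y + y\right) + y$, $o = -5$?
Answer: $-6929$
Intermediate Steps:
$J{\left(y \right)} = 3 y$ ($J{\left(y \right)} = 2 y + y = 3 y$)
$W{\left(K \right)} = \frac{5}{2} - \frac{3 K}{5}$ ($W{\left(K \right)} = \frac{3 K}{-5} + \frac{5}{2} = 3 K \left(- \frac{1}{5}\right) + 5 \cdot \frac{1}{2} = - \frac{3 K}{5} + \frac{5}{2} = \frac{5}{2} - \frac{3 K}{5}$)
$13858 W{\left(1 \cdot 5 \right)} = 13858 \left(\frac{5}{2} - \frac{3 \cdot 1 \cdot 5}{5}\right) = 13858 \left(\frac{5}{2} - 3\right) = 13858 \left(- \frac{1}{2}\right) = -6929$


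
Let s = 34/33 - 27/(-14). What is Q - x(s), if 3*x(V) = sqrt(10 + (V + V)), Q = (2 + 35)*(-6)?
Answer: -222 - sqrt(849387)/693 ≈ -223.33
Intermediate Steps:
Q = -222 (Q = 37*(-6) = -222)
s = 1367/462 (s = 34*(1/33) - 27*(-1/14) = 34/33 + 27/14 = 1367/462 ≈ 2.9589)
x(V) = sqrt(10 + 2*V)/3 (x(V) = sqrt(10 + (V + V))/3 = sqrt(10 + 2*V)/3)
Q - x(s) = -222 - sqrt(10 + 2*(1367/462))/3 = -222 - sqrt(10 + 1367/231)/3 = -222 - sqrt(3677/231)/3 = -222 - sqrt(849387)/231/3 = -222 - sqrt(849387)/693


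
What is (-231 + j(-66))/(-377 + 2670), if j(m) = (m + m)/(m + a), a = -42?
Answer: -2068/20637 ≈ -0.10021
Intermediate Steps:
j(m) = 2*m/(-42 + m) (j(m) = (m + m)/(m - 42) = (2*m)/(-42 + m) = 2*m/(-42 + m))
(-231 + j(-66))/(-377 + 2670) = (-231 + 2*(-66)/(-42 - 66))/(-377 + 2670) = (-231 + 2*(-66)/(-108))/2293 = (-231 + 2*(-66)*(-1/108))*(1/2293) = (-231 + 11/9)*(1/2293) = -2068/9*1/2293 = -2068/20637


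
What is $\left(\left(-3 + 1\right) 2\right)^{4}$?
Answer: $256$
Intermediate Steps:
$\left(\left(-3 + 1\right) 2\right)^{4} = \left(\left(-2\right) 2\right)^{4} = \left(-4\right)^{4} = 256$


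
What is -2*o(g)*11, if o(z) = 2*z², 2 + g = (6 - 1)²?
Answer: -23276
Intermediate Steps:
g = 23 (g = -2 + (6 - 1)² = -2 + 5² = -2 + 25 = 23)
-2*o(g)*11 = -4*23²*11 = -4*529*11 = -2*1058*11 = -2116*11 = -23276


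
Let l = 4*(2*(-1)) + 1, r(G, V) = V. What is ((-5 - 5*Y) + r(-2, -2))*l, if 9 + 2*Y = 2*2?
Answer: -77/2 ≈ -38.500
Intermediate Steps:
Y = -5/2 (Y = -9/2 + (2*2)/2 = -9/2 + (1/2)*4 = -9/2 + 2 = -5/2 ≈ -2.5000)
l = -7 (l = 4*(-2) + 1 = -8 + 1 = -7)
((-5 - 5*Y) + r(-2, -2))*l = ((-5 - 5*(-5/2)) - 2)*(-7) = ((-5 + 25/2) - 2)*(-7) = (15/2 - 2)*(-7) = (11/2)*(-7) = -77/2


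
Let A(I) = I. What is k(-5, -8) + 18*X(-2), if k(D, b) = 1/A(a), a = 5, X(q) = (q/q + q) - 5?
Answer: -539/5 ≈ -107.80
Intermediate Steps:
X(q) = -4 + q (X(q) = (1 + q) - 5 = -4 + q)
k(D, b) = ⅕ (k(D, b) = 1/5 = ⅕)
k(-5, -8) + 18*X(-2) = ⅕ + 18*(-4 - 2) = ⅕ + 18*(-6) = ⅕ - 108 = -539/5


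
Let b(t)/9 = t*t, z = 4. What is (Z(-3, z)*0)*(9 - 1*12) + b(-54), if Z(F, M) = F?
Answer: 26244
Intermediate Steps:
b(t) = 9*t² (b(t) = 9*(t*t) = 9*t²)
(Z(-3, z)*0)*(9 - 1*12) + b(-54) = (-3*0)*(9 - 1*12) + 9*(-54)² = 0*(9 - 12) + 9*2916 = 0*(-3) + 26244 = 0 + 26244 = 26244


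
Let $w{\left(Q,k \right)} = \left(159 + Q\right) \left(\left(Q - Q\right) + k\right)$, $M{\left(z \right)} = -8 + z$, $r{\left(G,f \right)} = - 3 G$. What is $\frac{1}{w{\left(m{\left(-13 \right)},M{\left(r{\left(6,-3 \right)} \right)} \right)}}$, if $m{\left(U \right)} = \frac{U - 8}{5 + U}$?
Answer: $- \frac{4}{16809} \approx -0.00023797$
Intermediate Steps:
$m{\left(U \right)} = \frac{-8 + U}{5 + U}$
$w{\left(Q,k \right)} = k \left(159 + Q\right)$ ($w{\left(Q,k \right)} = \left(159 + Q\right) \left(0 + k\right) = \left(159 + Q\right) k = k \left(159 + Q\right)$)
$\frac{1}{w{\left(m{\left(-13 \right)},M{\left(r{\left(6,-3 \right)} \right)} \right)}} = \frac{1}{\left(-8 - 18\right) \left(159 + \frac{-8 - 13}{5 - 13}\right)} = \frac{1}{\left(-8 - 18\right) \left(159 + \frac{1}{-8} \left(-21\right)\right)} = \frac{1}{\left(-26\right) \left(159 - - \frac{21}{8}\right)} = \frac{1}{\left(-26\right) \left(159 + \frac{21}{8}\right)} = \frac{1}{\left(-26\right) \frac{1293}{8}} = \frac{1}{- \frac{16809}{4}} = - \frac{4}{16809}$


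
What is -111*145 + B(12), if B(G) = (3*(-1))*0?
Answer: -16095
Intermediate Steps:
B(G) = 0 (B(G) = -3*0 = 0)
-111*145 + B(12) = -111*145 + 0 = -16095 + 0 = -16095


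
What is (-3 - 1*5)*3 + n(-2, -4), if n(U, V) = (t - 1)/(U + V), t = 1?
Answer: -24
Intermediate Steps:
n(U, V) = 0 (n(U, V) = (1 - 1)/(U + V) = 0/(U + V) = 0)
(-3 - 1*5)*3 + n(-2, -4) = (-3 - 1*5)*3 + 0 = (-3 - 5)*3 + 0 = -8*3 + 0 = -24 + 0 = -24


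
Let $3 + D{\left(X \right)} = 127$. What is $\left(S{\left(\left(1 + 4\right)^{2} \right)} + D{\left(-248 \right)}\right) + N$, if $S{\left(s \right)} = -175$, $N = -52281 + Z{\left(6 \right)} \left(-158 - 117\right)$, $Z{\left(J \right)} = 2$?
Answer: $-52882$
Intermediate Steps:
$D{\left(X \right)} = 124$ ($D{\left(X \right)} = -3 + 127 = 124$)
$N = -52831$ ($N = -52281 + 2 \left(-158 - 117\right) = -52281 + 2 \left(-275\right) = -52281 - 550 = -52831$)
$\left(S{\left(\left(1 + 4\right)^{2} \right)} + D{\left(-248 \right)}\right) + N = \left(-175 + 124\right) - 52831 = -51 - 52831 = -52882$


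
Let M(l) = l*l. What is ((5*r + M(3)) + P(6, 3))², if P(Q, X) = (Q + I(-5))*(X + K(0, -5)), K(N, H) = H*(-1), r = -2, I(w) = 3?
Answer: 5041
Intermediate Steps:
K(N, H) = -H
M(l) = l²
P(Q, X) = (3 + Q)*(5 + X) (P(Q, X) = (Q + 3)*(X - 1*(-5)) = (3 + Q)*(X + 5) = (3 + Q)*(5 + X))
((5*r + M(3)) + P(6, 3))² = ((5*(-2) + 3²) + (15 + 3*3 + 5*6 + 6*3))² = ((-10 + 9) + (15 + 9 + 30 + 18))² = (-1 + 72)² = 71² = 5041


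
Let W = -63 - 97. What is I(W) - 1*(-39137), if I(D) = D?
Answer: 38977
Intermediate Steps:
W = -160
I(W) - 1*(-39137) = -160 - 1*(-39137) = -160 + 39137 = 38977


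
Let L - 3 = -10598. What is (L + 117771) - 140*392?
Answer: 52296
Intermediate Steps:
L = -10595 (L = 3 - 10598 = -10595)
(L + 117771) - 140*392 = (-10595 + 117771) - 140*392 = 107176 - 54880 = 52296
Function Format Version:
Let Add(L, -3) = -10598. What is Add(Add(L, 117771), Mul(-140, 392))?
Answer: 52296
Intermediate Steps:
L = -10595 (L = Add(3, -10598) = -10595)
Add(Add(L, 117771), Mul(-140, 392)) = Add(Add(-10595, 117771), Mul(-140, 392)) = Add(107176, -54880) = 52296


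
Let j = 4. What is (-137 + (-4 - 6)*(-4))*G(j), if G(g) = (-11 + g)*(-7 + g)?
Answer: -2037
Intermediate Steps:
(-137 + (-4 - 6)*(-4))*G(j) = (-137 + (-4 - 6)*(-4))*(77 + 4**2 - 18*4) = (-137 - 10*(-4))*(77 + 16 - 72) = (-137 + 40)*21 = -97*21 = -2037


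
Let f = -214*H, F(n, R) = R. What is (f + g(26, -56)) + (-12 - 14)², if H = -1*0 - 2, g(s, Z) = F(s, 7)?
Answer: 1111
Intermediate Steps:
g(s, Z) = 7
H = -2 (H = 0 - 2 = -2)
f = 428 (f = -214*(-2) = 428)
(f + g(26, -56)) + (-12 - 14)² = (428 + 7) + (-12 - 14)² = 435 + (-26)² = 435 + 676 = 1111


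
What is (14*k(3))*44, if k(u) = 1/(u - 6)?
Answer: -616/3 ≈ -205.33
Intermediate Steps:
k(u) = 1/(-6 + u)
(14*k(3))*44 = (14/(-6 + 3))*44 = (14/(-3))*44 = (14*(-⅓))*44 = -14/3*44 = -616/3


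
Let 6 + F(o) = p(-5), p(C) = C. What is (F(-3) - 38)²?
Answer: 2401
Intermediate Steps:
F(o) = -11 (F(o) = -6 - 5 = -11)
(F(-3) - 38)² = (-11 - 38)² = (-49)² = 2401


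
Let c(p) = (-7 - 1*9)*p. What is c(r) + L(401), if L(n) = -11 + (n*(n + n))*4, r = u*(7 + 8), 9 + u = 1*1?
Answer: 1288317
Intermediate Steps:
u = -8 (u = -9 + 1*1 = -9 + 1 = -8)
r = -120 (r = -8*(7 + 8) = -8*15 = -120)
c(p) = -16*p (c(p) = (-7 - 9)*p = -16*p)
L(n) = -11 + 8*n² (L(n) = -11 + (n*(2*n))*4 = -11 + (2*n²)*4 = -11 + 8*n²)
c(r) + L(401) = -16*(-120) + (-11 + 8*401²) = 1920 + (-11 + 8*160801) = 1920 + (-11 + 1286408) = 1920 + 1286397 = 1288317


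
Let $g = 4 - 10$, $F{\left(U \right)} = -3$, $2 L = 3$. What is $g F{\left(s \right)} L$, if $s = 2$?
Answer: $27$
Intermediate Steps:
$L = \frac{3}{2}$ ($L = \frac{1}{2} \cdot 3 = \frac{3}{2} \approx 1.5$)
$g = -6$ ($g = 4 - 10 = -6$)
$g F{\left(s \right)} L = - 6 \left(\left(-3\right) \frac{3}{2}\right) = \left(-6\right) \left(- \frac{9}{2}\right) = 27$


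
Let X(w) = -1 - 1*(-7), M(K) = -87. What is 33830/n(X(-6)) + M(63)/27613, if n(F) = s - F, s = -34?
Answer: -93415127/110452 ≈ -845.75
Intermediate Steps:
X(w) = 6 (X(w) = -1 + 7 = 6)
n(F) = -34 - F
33830/n(X(-6)) + M(63)/27613 = 33830/(-34 - 1*6) - 87/27613 = 33830/(-34 - 6) - 87*1/27613 = 33830/(-40) - 87/27613 = 33830*(-1/40) - 87/27613 = -3383/4 - 87/27613 = -93415127/110452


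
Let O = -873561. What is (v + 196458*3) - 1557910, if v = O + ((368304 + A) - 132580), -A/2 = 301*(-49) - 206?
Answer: -1576463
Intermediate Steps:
A = 29910 (A = -2*(301*(-49) - 206) = -2*(-14749 - 206) = -2*(-14955) = 29910)
v = -607927 (v = -873561 + ((368304 + 29910) - 132580) = -873561 + (398214 - 132580) = -873561 + 265634 = -607927)
(v + 196458*3) - 1557910 = (-607927 + 196458*3) - 1557910 = (-607927 + 589374) - 1557910 = -18553 - 1557910 = -1576463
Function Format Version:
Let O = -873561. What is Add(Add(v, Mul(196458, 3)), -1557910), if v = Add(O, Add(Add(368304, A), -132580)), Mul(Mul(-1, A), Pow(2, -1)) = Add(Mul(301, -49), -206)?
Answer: -1576463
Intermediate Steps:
A = 29910 (A = Mul(-2, Add(Mul(301, -49), -206)) = Mul(-2, Add(-14749, -206)) = Mul(-2, -14955) = 29910)
v = -607927 (v = Add(-873561, Add(Add(368304, 29910), -132580)) = Add(-873561, Add(398214, -132580)) = Add(-873561, 265634) = -607927)
Add(Add(v, Mul(196458, 3)), -1557910) = Add(Add(-607927, Mul(196458, 3)), -1557910) = Add(Add(-607927, 589374), -1557910) = Add(-18553, -1557910) = -1576463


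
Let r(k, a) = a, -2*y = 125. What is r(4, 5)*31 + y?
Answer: 185/2 ≈ 92.500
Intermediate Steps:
y = -125/2 (y = -½*125 = -125/2 ≈ -62.500)
r(4, 5)*31 + y = 5*31 - 125/2 = 155 - 125/2 = 185/2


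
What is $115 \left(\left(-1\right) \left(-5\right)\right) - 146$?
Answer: $429$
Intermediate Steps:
$115 \left(\left(-1\right) \left(-5\right)\right) - 146 = 115 \cdot 5 - 146 = 575 - 146 = 429$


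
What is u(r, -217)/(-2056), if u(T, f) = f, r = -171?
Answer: 217/2056 ≈ 0.10554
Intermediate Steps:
u(r, -217)/(-2056) = -217/(-2056) = -217*(-1/2056) = 217/2056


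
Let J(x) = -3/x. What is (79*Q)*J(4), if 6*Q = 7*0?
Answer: 0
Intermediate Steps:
Q = 0 (Q = (7*0)/6 = (⅙)*0 = 0)
(79*Q)*J(4) = (79*0)*(-3/4) = 0*(-3*¼) = 0*(-¾) = 0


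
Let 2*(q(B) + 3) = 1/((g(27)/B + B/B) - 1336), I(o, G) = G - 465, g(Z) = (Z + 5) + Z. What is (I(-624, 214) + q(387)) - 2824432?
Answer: -2918386484379/1033172 ≈ -2.8247e+6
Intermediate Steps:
g(Z) = 5 + 2*Z (g(Z) = (5 + Z) + Z = 5 + 2*Z)
I(o, G) = -465 + G
q(B) = -3 + 1/(2*(-1335 + 59/B)) (q(B) = -3 + 1/(2*(((5 + 2*27)/B + B/B) - 1336)) = -3 + 1/(2*(((5 + 54)/B + 1) - 1336)) = -3 + 1/(2*((59/B + 1) - 1336)) = -3 + 1/(2*((1 + 59/B) - 1336)) = -3 + 1/(2*(-1335 + 59/B)))
(I(-624, 214) + q(387)) - 2824432 = ((-465 + 214) + (354 - 8011*387)/(2*(-59 + 1335*387))) - 2824432 = (-251 + (354 - 3100257)/(2*(-59 + 516645))) - 2824432 = (-251 + (½)*(-3099903)/516586) - 2824432 = (-251 + (½)*(1/516586)*(-3099903)) - 2824432 = (-251 - 3099903/1033172) - 2824432 = -262426075/1033172 - 2824432 = -2918386484379/1033172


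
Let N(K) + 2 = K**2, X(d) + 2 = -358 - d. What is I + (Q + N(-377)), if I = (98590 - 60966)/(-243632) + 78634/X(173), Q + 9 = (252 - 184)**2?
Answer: 2379516276109/16231982 ≈ 1.4659e+5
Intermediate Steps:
X(d) = -360 - d (X(d) = -2 + (-358 - d) = -360 - d)
Q = 4615 (Q = -9 + (252 - 184)**2 = -9 + 68**2 = -9 + 4624 = 4615)
N(K) = -2 + K**2
I = -2397226535/16231982 (I = (98590 - 60966)/(-243632) + 78634/(-360 - 1*173) = 37624*(-1/243632) + 78634/(-360 - 173) = -4703/30454 + 78634/(-533) = -4703/30454 + 78634*(-1/533) = -4703/30454 - 78634/533 = -2397226535/16231982 ≈ -147.69)
I + (Q + N(-377)) = -2397226535/16231982 + (4615 + (-2 + (-377)**2)) = -2397226535/16231982 + (4615 + (-2 + 142129)) = -2397226535/16231982 + (4615 + 142127) = -2397226535/16231982 + 146742 = 2379516276109/16231982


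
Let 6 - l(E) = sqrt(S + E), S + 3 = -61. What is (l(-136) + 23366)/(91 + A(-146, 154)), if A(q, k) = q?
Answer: -23372/55 + 2*I*sqrt(2)/11 ≈ -424.95 + 0.25713*I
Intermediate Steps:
S = -64 (S = -3 - 61 = -64)
l(E) = 6 - sqrt(-64 + E)
(l(-136) + 23366)/(91 + A(-146, 154)) = ((6 - sqrt(-64 - 136)) + 23366)/(91 - 146) = ((6 - sqrt(-200)) + 23366)/(-55) = ((6 - 10*I*sqrt(2)) + 23366)*(-1/55) = (23372 - 10*I*sqrt(2))*(-1/55) = -23372/55 + 2*I*sqrt(2)/11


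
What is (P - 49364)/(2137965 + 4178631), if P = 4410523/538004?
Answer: -8851206311/1132784638128 ≈ -0.0078137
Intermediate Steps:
P = 4410523/538004 (P = 4410523*(1/538004) = 4410523/538004 ≈ 8.1979)
(P - 49364)/(2137965 + 4178631) = (4410523/538004 - 49364)/(2137965 + 4178631) = -26553618933/538004/6316596 = -26553618933/538004*1/6316596 = -8851206311/1132784638128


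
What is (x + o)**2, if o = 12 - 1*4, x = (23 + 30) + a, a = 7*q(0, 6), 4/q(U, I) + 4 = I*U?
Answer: 2916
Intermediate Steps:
q(U, I) = 4/(-4 + I*U)
a = -7 (a = 7*(4/(-4 + 6*0)) = 7*(4/(-4 + 0)) = 7*(4/(-4)) = 7*(4*(-1/4)) = 7*(-1) = -7)
x = 46 (x = (23 + 30) - 7 = 53 - 7 = 46)
o = 8 (o = 12 - 4 = 8)
(x + o)**2 = (46 + 8)**2 = 54**2 = 2916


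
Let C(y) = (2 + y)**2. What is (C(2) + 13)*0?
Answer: 0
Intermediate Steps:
(C(2) + 13)*0 = ((2 + 2)**2 + 13)*0 = (4**2 + 13)*0 = (16 + 13)*0 = 29*0 = 0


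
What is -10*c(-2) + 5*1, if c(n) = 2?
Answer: -15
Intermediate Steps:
-10*c(-2) + 5*1 = -10*2 + 5*1 = -20 + 5 = -15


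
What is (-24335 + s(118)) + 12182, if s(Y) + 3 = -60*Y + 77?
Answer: -19159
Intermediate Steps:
s(Y) = 74 - 60*Y (s(Y) = -3 + (-60*Y + 77) = -3 + (77 - 60*Y) = 74 - 60*Y)
(-24335 + s(118)) + 12182 = (-24335 + (74 - 60*118)) + 12182 = (-24335 + (74 - 7080)) + 12182 = (-24335 - 7006) + 12182 = -31341 + 12182 = -19159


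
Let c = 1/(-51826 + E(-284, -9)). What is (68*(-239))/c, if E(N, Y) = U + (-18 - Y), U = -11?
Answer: 842601192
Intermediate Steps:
E(N, Y) = -29 - Y (E(N, Y) = -11 + (-18 - Y) = -29 - Y)
c = -1/51846 (c = 1/(-51826 + (-29 - 1*(-9))) = 1/(-51826 + (-29 + 9)) = 1/(-51826 - 20) = 1/(-51846) = -1/51846 ≈ -1.9288e-5)
(68*(-239))/c = (68*(-239))/(-1/51846) = -16252*(-51846) = 842601192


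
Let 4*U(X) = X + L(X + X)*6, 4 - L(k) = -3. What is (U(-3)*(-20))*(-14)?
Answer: 2730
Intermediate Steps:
L(k) = 7 (L(k) = 4 - 1*(-3) = 4 + 3 = 7)
U(X) = 21/2 + X/4 (U(X) = (X + 7*6)/4 = (X + 42)/4 = (42 + X)/4 = 21/2 + X/4)
(U(-3)*(-20))*(-14) = ((21/2 + (1/4)*(-3))*(-20))*(-14) = ((21/2 - 3/4)*(-20))*(-14) = ((39/4)*(-20))*(-14) = -195*(-14) = 2730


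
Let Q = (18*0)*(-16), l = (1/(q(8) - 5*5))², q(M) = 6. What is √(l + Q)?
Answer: 1/19 ≈ 0.052632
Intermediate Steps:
l = 1/361 (l = (1/(6 - 5*5))² = (1/(6 - 25))² = (1/(-19))² = (-1/19)² = 1/361 ≈ 0.0027701)
Q = 0 (Q = 0*(-16) = 0)
√(l + Q) = √(1/361 + 0) = √(1/361) = 1/19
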